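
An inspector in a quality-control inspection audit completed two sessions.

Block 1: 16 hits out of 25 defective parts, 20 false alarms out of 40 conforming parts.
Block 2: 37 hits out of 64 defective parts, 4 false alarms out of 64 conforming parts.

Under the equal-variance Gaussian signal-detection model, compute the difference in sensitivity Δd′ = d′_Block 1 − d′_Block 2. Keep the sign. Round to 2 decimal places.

Δd′ = -1.37

Block 1: z(0.6400) = 0.358, z(0.5000) = 0.000, d' = 0.358
Block 2: z(0.5781) = 0.197, z(0.0625) = -1.534, d' = 1.731
Δd' = d'_Block 1 − d'_Block 2 = 0.358 − 1.731 = -1.373
Block 2 has the higher sensitivity.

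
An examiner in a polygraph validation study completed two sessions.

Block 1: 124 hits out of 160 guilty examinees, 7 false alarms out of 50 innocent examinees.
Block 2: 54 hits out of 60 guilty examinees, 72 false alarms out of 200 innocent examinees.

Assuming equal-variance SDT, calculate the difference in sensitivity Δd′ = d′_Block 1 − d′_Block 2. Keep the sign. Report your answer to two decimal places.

Δd′ = 0.20

Block 1: z(0.7750) = 0.755, z(0.1400) = -1.080, d' = 1.835
Block 2: z(0.9000) = 1.282, z(0.3600) = -0.358, d' = 1.640
Δd' = d'_Block 1 − d'_Block 2 = 1.835 − 1.640 = 0.195
Block 1 has the higher sensitivity.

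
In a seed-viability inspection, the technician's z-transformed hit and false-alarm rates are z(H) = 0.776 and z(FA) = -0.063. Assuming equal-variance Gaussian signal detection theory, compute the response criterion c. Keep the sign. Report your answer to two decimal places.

c = -0.36

c = −½·[z(H) + z(FA)] = −½·(0.776 + (-0.063)) = -0.3565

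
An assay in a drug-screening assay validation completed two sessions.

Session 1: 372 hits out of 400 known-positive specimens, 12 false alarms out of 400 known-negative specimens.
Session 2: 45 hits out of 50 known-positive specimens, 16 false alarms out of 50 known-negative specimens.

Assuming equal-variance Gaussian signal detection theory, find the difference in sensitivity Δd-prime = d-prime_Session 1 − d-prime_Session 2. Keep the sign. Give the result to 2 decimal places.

Δd-prime = 1.61

Session 1: z(0.9300) = 1.476, z(0.0300) = -1.881, d' = 3.357
Session 2: z(0.9000) = 1.282, z(0.3200) = -0.468, d' = 1.750
Δd' = d'_Session 1 − d'_Session 2 = 3.357 − 1.750 = 1.607
Session 1 has the higher sensitivity.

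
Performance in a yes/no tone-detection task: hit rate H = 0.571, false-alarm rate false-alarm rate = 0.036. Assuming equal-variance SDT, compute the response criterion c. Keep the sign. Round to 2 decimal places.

c = 0.81

z(H) = 0.179
z(FA) = -1.799
c = −½·[z(H) + z(FA)] = −0.5 × (0.179 + (-1.799)) = 0.810
c > 0: the listener has a conservative response bias.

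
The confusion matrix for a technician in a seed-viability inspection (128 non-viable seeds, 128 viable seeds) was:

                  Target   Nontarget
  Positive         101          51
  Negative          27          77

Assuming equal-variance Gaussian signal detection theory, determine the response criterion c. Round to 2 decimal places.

c = -0.27

H = 101/128 = 0.7891
FA = 51/128 = 0.3984
Φ⁻¹(H) = 0.803
Φ⁻¹(FA) = -0.257
c = −½·[z(H) + z(FA)] = −0.5 × (0.803 + (-0.257)) = -0.273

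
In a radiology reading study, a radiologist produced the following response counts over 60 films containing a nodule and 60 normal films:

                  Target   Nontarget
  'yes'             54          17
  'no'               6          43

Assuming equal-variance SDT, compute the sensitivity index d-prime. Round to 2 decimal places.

H = 54/60 = 0.9000
FA = 17/60 = 0.2833
Φ⁻¹(H) = 1.2816
Φ⁻¹(FA) = -0.5731
d' = z(H) − z(FA) = 1.2816 − (-0.5731) = 1.8547

d-prime = 1.85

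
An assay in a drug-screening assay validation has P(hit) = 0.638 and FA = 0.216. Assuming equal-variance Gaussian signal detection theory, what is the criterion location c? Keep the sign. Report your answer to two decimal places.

z(H) = z(0.638) = 0.3531
z(FA) = z(0.216) = -0.7858
c = −½·[z(H) + z(FA)] = −0.5 × (0.3531 + (-0.7858)) = 0.21635

c = 0.22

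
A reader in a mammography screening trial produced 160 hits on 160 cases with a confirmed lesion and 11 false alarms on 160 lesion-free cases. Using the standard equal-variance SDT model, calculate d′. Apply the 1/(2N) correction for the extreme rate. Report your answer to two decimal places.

The hit rate is 160/160 = 1, so apply the 1/(2N) correction: H → 1 − 1/(2·160) = 0.99687.
z(H) = z(0.99687) = 2.734
z(FA) = z(0.06875) = -1.485
d' = 2.734 − (-1.485) = 4.219

d′ = 4.22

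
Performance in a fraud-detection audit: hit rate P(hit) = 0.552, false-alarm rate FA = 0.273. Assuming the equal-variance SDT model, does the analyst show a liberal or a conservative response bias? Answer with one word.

conservative

z(H) = 0.131, z(FA) = -0.604
c = −½·(z(H) + z(FA)) = 0.2365
c > 0 → conservative criterion (biased toward responding “no”).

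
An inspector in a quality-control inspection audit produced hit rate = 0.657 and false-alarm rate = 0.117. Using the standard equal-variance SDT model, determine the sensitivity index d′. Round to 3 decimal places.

d′ = 1.594

Φ⁻¹(H) = 0.4043
Φ⁻¹(FA) = -1.1901
d' = z(H) − z(FA) = 0.4043 − (-1.1901) = 1.5944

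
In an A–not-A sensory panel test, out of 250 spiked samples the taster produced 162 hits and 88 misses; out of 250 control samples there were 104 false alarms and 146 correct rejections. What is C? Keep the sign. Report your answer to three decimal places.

H = 162/250 = 0.6480
FA = 104/250 = 0.4160
z(H) = 0.3799
z(FA) = -0.2121
c = −½·[z(H) + z(FA)] = −0.5 × (0.3799 + (-0.2121)) = -0.0839
c < 0: the taster has a liberal response bias.

C = -0.084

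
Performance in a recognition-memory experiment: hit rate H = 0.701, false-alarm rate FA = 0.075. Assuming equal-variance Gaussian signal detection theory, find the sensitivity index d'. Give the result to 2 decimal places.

d' = 1.97

z(H) = 0.5273
z(FA) = -1.4395
d' = z(H) − z(FA) = 0.5273 − (-1.4395) = 1.9668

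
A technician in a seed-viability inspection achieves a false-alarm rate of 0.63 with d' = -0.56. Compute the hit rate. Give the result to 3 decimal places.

hit rate = 0.410

z(false-alarm rate) = z(0.63) = 0.3319
z(H) = z(FA) + d' = 0.3319 + (-0.56) = -0.2281
hit rate = Φ(-0.2281) = 0.4098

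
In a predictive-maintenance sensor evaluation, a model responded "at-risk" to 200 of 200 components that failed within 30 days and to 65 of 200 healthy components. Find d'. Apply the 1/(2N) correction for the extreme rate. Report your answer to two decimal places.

The hit rate is 200/200 = 1, so apply the 1/(2N) correction: H → 1 − 1/(2·200) = 0.99750.
z(H) = z(0.99750) = 2.807
z(FA) = z(0.32500) = -0.454
d' = 2.807 − (-0.454) = 3.261

d' = 3.26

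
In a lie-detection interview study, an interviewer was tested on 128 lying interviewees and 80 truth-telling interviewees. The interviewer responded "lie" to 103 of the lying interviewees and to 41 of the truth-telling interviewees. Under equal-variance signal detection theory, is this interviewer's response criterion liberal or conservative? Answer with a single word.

liberal

z(H) = 0.858, z(FA) = 0.031
c = −½·(z(H) + z(FA)) = -0.4445
c < 0 → liberal criterion (biased toward responding “yes”).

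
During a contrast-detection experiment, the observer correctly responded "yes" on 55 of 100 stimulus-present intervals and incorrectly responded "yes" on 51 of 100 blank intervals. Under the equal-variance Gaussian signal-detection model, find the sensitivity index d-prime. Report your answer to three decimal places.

H = 55/100 = 0.5500
FA = 51/100 = 0.5100
z(H) = 0.1257
z(FA) = 0.0251
d' = z(H) − z(FA) = 0.1257 − 0.0251 = 0.1006

d-prime = 0.101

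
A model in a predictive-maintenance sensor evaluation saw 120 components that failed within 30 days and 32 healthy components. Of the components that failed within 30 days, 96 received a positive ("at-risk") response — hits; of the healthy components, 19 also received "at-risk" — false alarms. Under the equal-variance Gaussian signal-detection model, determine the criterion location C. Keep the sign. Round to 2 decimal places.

C = -0.54

H = 96/120 = 0.8000
FA = 19/32 = 0.5938
z(H) = z(0.8000) = 0.842
z(FA) = z(0.5938) = 0.237
c = −½·[z(H) + z(FA)] = −0.5 × (0.842 + 0.237) = -0.5395
c < 0: the model has a liberal response bias.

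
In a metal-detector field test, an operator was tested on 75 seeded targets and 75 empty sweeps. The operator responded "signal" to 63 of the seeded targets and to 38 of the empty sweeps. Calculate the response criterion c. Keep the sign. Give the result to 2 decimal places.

c = -0.51

H = 63/75 = 0.8400
FA = 38/75 = 0.5067
z(H) = z(0.8400) = 0.9945
z(FA) = z(0.5067) = 0.0168
c = −½·[z(H) + z(FA)] = −0.5 × (0.9945 + 0.0168) = -0.50565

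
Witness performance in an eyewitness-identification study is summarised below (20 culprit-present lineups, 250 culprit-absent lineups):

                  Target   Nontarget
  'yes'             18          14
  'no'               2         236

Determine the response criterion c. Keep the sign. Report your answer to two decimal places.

H = 18/20 = 0.9000
FA = 14/250 = 0.0560
Φ⁻¹(0.9000) = 1.282, Φ⁻¹(0.0560) = -1.589
c = −½·[z(H) + z(FA)] = −0.5 × (1.282 + (-1.589)) = 0.1535

c = 0.15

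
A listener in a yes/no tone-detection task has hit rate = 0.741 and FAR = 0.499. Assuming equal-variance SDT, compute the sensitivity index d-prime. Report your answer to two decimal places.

d-prime = 0.65

z(H) = z(0.741) = 0.6464
z(FA) = z(0.499) = -0.0025
d' = z(H) − z(FA) = 0.6464 − (-0.0025) = 0.6489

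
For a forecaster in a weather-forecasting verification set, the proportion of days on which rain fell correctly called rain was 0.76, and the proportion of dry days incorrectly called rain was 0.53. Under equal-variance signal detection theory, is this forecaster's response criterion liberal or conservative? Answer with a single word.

liberal

z(H) = 0.706, z(FA) = 0.075
c = −½·(z(H) + z(FA)) = -0.3905
c < 0 → liberal criterion (biased toward responding “yes”).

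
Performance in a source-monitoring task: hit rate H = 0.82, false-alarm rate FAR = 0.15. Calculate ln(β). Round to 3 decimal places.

z(0.82) = 0.9154, z(0.15) = -1.0364
ln β = −½·[z(H)² − z(FA)²] = −0.5 × (0.8380 − 1.0741) = 0.11805

ln β = 0.118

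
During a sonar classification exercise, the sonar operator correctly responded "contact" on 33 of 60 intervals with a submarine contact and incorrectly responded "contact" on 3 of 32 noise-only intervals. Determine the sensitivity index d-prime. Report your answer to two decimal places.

H = 33/60 = 0.5500
FA = 3/32 = 0.0938
z(0.5500) = 0.126, z(0.0938) = -1.318
d' = z(H) − z(FA) = 0.126 − (-1.318) = 1.444

d-prime = 1.44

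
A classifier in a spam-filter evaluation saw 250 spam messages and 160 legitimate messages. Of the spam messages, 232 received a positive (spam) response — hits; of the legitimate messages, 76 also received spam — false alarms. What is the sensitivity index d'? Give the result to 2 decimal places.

d' = 1.52

H = 232/250 = 0.9280
FA = 76/160 = 0.4750
z(H) = z(0.9280) = 1.461
z(FA) = z(0.4750) = -0.063
d' = z(H) − z(FA) = 1.461 − (-0.063) = 1.524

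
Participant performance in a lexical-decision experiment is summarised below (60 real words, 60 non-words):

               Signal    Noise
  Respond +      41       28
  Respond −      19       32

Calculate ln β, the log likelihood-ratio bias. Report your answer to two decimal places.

ln β = -0.11

H = 41/60 = 0.6833
FA = 28/60 = 0.4667
z(0.6833) = 0.477, z(0.4667) = -0.084
ln β = −½·[z(H)² − z(FA)²] = −0.5 × (0.228 − 0.007) = -0.1105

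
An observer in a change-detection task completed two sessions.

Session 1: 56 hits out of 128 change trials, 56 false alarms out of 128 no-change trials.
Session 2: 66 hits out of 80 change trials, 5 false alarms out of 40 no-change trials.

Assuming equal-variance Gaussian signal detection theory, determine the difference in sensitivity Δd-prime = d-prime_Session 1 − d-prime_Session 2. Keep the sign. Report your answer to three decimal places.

Δd-prime = -2.085

Session 1: z(0.4375) = -0.1573, z(0.4375) = -0.1573, d' = 0.0000
Session 2: z(0.8250) = 0.9346, z(0.1250) = -1.1503, d' = 2.0849
Δd' = d'_Session 1 − d'_Session 2 = 0.0000 − 2.0849 = -2.0849
Session 2 has the higher sensitivity.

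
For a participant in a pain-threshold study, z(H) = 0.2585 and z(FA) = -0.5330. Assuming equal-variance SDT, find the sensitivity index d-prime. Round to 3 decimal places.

d-prime = 0.792

d' = z(H) − z(FA) = 0.2585 − (-0.5330) = 0.7915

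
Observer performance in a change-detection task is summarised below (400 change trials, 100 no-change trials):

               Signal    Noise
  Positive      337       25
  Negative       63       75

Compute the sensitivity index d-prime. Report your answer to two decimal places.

d-prime = 1.68

H = 337/400 = 0.8425
FA = 25/100 = 0.2500
z(H) = 1.0048
z(FA) = -0.6745
d' = z(H) − z(FA) = 1.0048 − (-0.6745) = 1.6793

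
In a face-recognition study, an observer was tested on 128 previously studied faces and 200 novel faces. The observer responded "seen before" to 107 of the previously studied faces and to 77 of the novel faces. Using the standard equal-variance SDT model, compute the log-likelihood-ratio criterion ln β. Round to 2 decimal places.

ln β = -0.44

H = 107/128 = 0.8359
FA = 77/200 = 0.3850
z(H) = z(0.8359) = 0.978
z(FA) = z(0.3850) = -0.292
ln β = −½·[z(H)² − z(FA)²] = −0.5 × (0.956 − 0.085) = -0.4355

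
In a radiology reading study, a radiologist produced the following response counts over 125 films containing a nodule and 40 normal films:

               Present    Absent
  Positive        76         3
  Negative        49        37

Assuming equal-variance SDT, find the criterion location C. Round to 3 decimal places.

H = 76/125 = 0.6080
FA = 3/40 = 0.0750
z(0.6080) = 0.2741, z(0.0750) = -1.4395
c = −½·[z(H) + z(FA)] = −0.5 × (0.2741 + (-1.4395)) = 0.5827
c > 0: the radiologist has a conservative response bias.

C = 0.583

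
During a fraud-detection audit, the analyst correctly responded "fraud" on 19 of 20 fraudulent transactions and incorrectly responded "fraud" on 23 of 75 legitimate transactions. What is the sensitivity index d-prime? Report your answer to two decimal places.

H = 19/20 = 0.9500
FA = 23/75 = 0.3067
z(H) = 1.645
z(FA) = -0.505
d' = z(H) − z(FA) = 1.645 − (-0.505) = 2.150

d-prime = 2.15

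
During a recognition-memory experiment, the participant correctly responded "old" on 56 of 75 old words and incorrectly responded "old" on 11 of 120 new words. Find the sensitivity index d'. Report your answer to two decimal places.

H = 56/75 = 0.7467
FA = 11/120 = 0.0917
z(0.7467) = 0.6641, z(0.0917) = -1.3304
d' = z(H) − z(FA) = 0.6641 − (-1.3304) = 1.9945

d' = 1.99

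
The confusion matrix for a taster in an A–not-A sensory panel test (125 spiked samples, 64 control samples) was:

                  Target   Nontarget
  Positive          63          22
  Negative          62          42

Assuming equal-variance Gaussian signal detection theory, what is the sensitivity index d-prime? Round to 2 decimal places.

d-prime = 0.41

H = 63/125 = 0.5040
FA = 22/64 = 0.3438
z(H) = z(0.5040) = 0.010
z(FA) = z(0.3438) = -0.402
d' = z(H) − z(FA) = 0.010 − (-0.402) = 0.412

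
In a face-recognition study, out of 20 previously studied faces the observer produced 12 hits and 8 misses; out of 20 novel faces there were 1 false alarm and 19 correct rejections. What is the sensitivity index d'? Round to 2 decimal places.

H = 12/20 = 0.6000
FA = 1/20 = 0.0500
z(H) = 0.253
z(FA) = -1.645
d' = z(H) − z(FA) = 0.253 − (-1.645) = 1.898

d' = 1.90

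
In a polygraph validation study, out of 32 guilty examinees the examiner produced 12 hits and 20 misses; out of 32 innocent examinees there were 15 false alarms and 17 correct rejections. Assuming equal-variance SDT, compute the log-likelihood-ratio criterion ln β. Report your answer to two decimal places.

ln β = -0.05

H = 12/32 = 0.3750
FA = 15/32 = 0.4688
Φ⁻¹(H) = -0.319
Φ⁻¹(FA) = -0.078
ln β = −½·[z(H)² − z(FA)²] = −0.5 × (0.102 − 0.006) = -0.048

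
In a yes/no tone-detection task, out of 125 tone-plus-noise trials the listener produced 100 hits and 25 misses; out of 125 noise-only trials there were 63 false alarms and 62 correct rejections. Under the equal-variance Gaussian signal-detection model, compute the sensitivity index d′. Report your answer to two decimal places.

d′ = 0.83

H = 100/125 = 0.8000
FA = 63/125 = 0.5040
z(H) = 0.842
z(FA) = 0.010
d' = z(H) − z(FA) = 0.842 − 0.010 = 0.832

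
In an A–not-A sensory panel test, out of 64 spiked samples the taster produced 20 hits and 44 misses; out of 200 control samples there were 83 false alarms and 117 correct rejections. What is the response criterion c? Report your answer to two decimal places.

c = 0.35

H = 20/64 = 0.3125
FA = 83/200 = 0.4150
z(0.3125) = -0.4888, z(0.4150) = -0.2147
c = −½·[z(H) + z(FA)] = −0.5 × (-0.4888 + (-0.2147)) = 0.35175
c > 0: the taster has a conservative response bias.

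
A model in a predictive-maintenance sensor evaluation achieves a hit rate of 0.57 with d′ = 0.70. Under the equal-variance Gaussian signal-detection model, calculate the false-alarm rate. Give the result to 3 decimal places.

false-alarm rate = 0.300

z(hit rate) = z(0.57) = 0.1764
z(FA) = z(H) − d' = 0.1764 − 0.70 = -0.5236
false-alarm rate = Φ(-0.5236) = 0.3003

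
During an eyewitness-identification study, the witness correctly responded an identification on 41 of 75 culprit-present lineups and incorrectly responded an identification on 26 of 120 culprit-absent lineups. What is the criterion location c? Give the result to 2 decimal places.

H = 41/75 = 0.5467
FA = 26/120 = 0.2167
Φ⁻¹(H) = 0.1173
Φ⁻¹(FA) = -0.7834
c = −½·[z(H) + z(FA)] = −0.5 × (0.1173 + (-0.7834)) = 0.33305

c = 0.33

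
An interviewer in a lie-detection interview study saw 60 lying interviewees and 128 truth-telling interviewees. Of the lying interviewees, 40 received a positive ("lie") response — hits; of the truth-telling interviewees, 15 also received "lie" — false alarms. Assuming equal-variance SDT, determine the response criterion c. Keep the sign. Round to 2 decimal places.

H = 40/60 = 0.6667
FA = 15/128 = 0.1172
z(0.6667) = 0.431, z(0.1172) = -1.189
c = −½·[z(H) + z(FA)] = −0.5 × (0.431 + (-1.189)) = 0.379
c > 0: the interviewer has a conservative response bias.

c = 0.38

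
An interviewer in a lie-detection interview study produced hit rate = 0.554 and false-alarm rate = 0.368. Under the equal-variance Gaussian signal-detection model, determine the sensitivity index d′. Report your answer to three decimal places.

z(0.554) = 0.1358, z(0.368) = -0.3372
d' = z(H) − z(FA) = 0.1358 − (-0.3372) = 0.4730

d′ = 0.473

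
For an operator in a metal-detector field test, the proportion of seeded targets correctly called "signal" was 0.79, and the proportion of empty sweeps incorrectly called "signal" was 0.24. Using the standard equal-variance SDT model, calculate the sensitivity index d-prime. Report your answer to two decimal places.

Φ⁻¹(H) = 0.8064
Φ⁻¹(FA) = -0.7063
d' = z(H) − z(FA) = 0.8064 − (-0.7063) = 1.5127

d-prime = 1.51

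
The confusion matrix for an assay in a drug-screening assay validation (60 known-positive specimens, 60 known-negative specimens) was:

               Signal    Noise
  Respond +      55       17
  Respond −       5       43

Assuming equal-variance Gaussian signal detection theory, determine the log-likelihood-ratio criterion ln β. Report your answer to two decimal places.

H = 55/60 = 0.9167
FA = 17/60 = 0.2833
Φ⁻¹(H) = Φ⁻¹(0.9167) = 1.383
Φ⁻¹(FA) = Φ⁻¹(0.2833) = -0.573
ln β = −½·[z(H)² − z(FA)²] = −0.5 × (1.913 − 0.328) = -0.7925

ln β = -0.79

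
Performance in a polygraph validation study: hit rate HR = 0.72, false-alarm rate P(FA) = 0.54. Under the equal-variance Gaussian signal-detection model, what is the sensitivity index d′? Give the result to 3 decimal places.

z(0.72) = 0.5828, z(0.54) = 0.1004
d' = z(H) − z(FA) = 0.5828 − 0.1004 = 0.4824

d′ = 0.482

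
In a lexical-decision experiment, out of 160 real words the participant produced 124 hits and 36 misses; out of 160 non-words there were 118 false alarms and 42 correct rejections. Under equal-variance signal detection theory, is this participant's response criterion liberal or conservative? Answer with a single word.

liberal

z(H) = 0.755, z(FA) = 0.636
c = −½·(z(H) + z(FA)) = -0.6955
c < 0 → liberal criterion (biased toward responding “yes”).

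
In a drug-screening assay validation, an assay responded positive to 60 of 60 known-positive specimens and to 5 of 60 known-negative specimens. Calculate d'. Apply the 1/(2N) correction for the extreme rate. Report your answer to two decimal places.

d' = 3.78

The hit rate is 60/60 = 1, so apply the 1/(2N) correction: H → 1 − 1/(2·60) = 0.99167.
z(H) = z(0.99167) = 2.394
z(FA) = z(0.08333) = -1.383
d' = 2.394 − (-1.383) = 3.777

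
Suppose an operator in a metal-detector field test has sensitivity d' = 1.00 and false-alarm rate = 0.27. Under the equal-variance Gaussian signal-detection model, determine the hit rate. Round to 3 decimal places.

z(false-alarm rate) = z(0.27) = -0.6128
z(H) = z(FA) + d' = -0.6128 + 1.00 = 0.3872
hit rate = Φ(0.3872) = 0.6507

hit rate = 0.651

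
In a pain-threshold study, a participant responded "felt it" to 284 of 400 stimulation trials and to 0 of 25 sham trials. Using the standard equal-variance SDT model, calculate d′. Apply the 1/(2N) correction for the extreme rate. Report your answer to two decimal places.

The false-alarm rate is 0/25 = 0, so apply the 1/(2N) correction: FA → 1/(2·25) = 0.02000.
z(H) = z(0.71000) = 0.553
z(FA) = z(0.02000) = -2.054
d' = 0.553 − (-2.054) = 2.607

d′ = 2.61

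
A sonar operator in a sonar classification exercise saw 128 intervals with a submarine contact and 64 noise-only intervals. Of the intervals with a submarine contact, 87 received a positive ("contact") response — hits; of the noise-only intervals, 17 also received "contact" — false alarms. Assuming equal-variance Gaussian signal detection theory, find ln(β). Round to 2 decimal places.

H = 87/128 = 0.6797
FA = 17/64 = 0.2656
Φ⁻¹(H) = 0.467
Φ⁻¹(FA) = -0.626
ln β = −½·[z(H)² − z(FA)²] = −0.5 × (0.218 − 0.392) = 0.087

ln β = 0.09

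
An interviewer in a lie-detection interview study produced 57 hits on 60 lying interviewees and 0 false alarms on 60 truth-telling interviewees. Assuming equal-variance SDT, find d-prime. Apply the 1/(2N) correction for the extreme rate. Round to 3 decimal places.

d-prime = 4.039

The false-alarm rate is 0/60 = 0, so apply the 1/(2N) correction: FA → 1/(2·60) = 0.00833.
z(H) = z(0.95000) = 1.6449
z(FA) = z(0.00833) = -2.3941
d' = 1.6449 − (-2.3941) = 4.0390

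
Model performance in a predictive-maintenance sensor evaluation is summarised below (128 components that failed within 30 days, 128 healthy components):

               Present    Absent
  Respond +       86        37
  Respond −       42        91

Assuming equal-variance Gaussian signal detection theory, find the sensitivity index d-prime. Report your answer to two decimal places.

d-prime = 1.00

H = 86/128 = 0.6719
FA = 37/128 = 0.2891
z(H) = 0.4452
z(FA) = -0.5560
d' = z(H) − z(FA) = 0.4452 − (-0.5560) = 1.0012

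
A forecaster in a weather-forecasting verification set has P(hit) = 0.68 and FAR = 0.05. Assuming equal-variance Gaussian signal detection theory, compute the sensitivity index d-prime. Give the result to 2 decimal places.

z(H) = z(0.68) = 0.468
z(FA) = z(0.05) = -1.645
d' = z(H) − z(FA) = 0.468 − (-1.645) = 2.113

d-prime = 2.11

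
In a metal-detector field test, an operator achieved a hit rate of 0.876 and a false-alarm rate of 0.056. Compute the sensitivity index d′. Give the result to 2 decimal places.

z(H) = z(0.876) = 1.1552
z(FA) = z(0.056) = -1.5893
d' = z(H) − z(FA) = 1.1552 − (-1.5893) = 2.7445

d′ = 2.74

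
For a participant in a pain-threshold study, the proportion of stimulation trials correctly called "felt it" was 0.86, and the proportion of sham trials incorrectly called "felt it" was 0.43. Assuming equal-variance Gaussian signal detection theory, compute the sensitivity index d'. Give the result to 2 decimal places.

z(0.86) = 1.0803, z(0.43) = -0.1764
d' = z(H) − z(FA) = 1.0803 − (-0.1764) = 1.2567

d' = 1.26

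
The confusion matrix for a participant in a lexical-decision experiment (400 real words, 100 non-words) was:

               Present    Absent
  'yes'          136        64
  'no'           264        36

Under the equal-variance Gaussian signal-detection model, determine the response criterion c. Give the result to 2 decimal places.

H = 136/400 = 0.3400
FA = 64/100 = 0.6400
Φ⁻¹(H) = -0.412
Φ⁻¹(FA) = 0.358
c = −½·[z(H) + z(FA)] = −0.5 × (-0.412 + 0.358) = 0.027

c = 0.03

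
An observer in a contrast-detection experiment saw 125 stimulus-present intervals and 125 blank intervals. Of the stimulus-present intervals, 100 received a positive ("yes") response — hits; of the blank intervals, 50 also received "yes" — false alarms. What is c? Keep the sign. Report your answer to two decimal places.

H = 100/125 = 0.8000
FA = 50/125 = 0.4000
Φ⁻¹(H) = 0.842
Φ⁻¹(FA) = -0.253
c = −½·[z(H) + z(FA)] = −0.5 × (0.842 + (-0.253)) = -0.2945

c = -0.29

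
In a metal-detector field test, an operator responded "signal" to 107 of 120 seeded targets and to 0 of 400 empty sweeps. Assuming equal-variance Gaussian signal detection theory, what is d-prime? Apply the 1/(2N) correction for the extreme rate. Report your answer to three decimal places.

The false-alarm rate is 0/400 = 0, so apply the 1/(2N) correction: FA → 1/(2·400) = 0.00125.
z(H) = z(0.89167) = 1.2355
z(FA) = z(0.00125) = -3.0233
d' = 1.2355 − (-3.0233) = 4.2588

d-prime = 4.259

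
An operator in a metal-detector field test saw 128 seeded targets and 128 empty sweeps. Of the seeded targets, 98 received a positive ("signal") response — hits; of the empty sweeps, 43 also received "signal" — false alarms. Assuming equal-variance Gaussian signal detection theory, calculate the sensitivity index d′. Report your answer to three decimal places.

H = 98/128 = 0.7656
FA = 43/128 = 0.3359
z(0.7656) = 0.7244, z(0.3359) = -0.4237
d' = z(H) − z(FA) = 0.7244 − (-0.4237) = 1.1481

d′ = 1.148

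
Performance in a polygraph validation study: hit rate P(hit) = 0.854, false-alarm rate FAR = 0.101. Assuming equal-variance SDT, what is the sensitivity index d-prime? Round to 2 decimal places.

d-prime = 2.33

Φ⁻¹(H) = Φ⁻¹(0.854) = 1.054
Φ⁻¹(FA) = Φ⁻¹(0.101) = -1.276
d' = z(H) − z(FA) = 1.054 − (-1.276) = 2.330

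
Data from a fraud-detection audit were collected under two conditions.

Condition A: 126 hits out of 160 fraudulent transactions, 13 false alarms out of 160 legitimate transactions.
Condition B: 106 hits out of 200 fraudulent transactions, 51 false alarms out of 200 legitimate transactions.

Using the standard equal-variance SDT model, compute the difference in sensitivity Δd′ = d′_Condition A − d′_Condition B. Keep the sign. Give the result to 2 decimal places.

Condition A: z(0.7875) = 0.798, z(0.0813) = -1.396, d' = 2.194
Condition B: z(0.5300) = 0.075, z(0.2550) = -0.659, d' = 0.734
Δd' = d'_Condition A − d'_Condition B = 2.194 − 0.734 = 1.460
Condition A has the higher sensitivity.

Δd′ = 1.46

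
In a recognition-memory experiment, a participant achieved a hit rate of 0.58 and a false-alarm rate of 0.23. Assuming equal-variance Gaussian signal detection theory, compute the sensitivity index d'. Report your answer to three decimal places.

d' = 0.941

Φ⁻¹(H) = 0.2019
Φ⁻¹(FA) = -0.7388
d' = z(H) − z(FA) = 0.2019 − (-0.7388) = 0.9407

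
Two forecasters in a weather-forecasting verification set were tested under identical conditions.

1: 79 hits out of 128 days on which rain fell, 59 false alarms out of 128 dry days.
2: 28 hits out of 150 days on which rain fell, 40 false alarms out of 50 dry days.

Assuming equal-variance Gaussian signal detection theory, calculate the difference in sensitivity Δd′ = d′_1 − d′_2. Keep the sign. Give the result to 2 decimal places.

1: z(0.6172) = 0.298, z(0.4609) = -0.098, d' = 0.396
2: z(0.1867) = -0.890, z(0.8000) = 0.842, d' = -1.732
Δd' = d'_1 − d'_2 = 0.396 − (-1.732) = 2.128
1 has the higher sensitivity.

Δd′ = 2.13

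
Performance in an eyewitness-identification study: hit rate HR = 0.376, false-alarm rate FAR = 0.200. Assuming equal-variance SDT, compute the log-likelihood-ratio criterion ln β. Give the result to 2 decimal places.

ln β = 0.30

Φ⁻¹(0.376) = -0.316, Φ⁻¹(0.200) = -0.842
ln β = −½·[z(H)² − z(FA)²] = −0.5 × (0.100 − 0.709) = 0.3045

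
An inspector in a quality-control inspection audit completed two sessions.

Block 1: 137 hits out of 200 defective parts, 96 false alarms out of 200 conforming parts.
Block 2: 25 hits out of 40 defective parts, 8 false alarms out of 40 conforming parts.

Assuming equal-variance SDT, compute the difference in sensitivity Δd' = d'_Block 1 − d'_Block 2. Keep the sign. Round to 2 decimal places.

Block 1: z(0.6850) = 0.482, z(0.4800) = -0.050, d' = 0.532
Block 2: z(0.6250) = 0.319, z(0.2000) = -0.842, d' = 1.161
Δd' = d'_Block 1 − d'_Block 2 = 0.532 − 1.161 = -0.629
Block 2 has the higher sensitivity.

Δd' = -0.63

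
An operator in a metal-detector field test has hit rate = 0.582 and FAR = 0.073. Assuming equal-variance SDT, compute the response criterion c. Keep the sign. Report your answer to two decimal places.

Φ⁻¹(H) = 0.2070
Φ⁻¹(FA) = -1.4538
c = −½·[z(H) + z(FA)] = −0.5 × (0.2070 + (-1.4538)) = 0.6234

c = 0.62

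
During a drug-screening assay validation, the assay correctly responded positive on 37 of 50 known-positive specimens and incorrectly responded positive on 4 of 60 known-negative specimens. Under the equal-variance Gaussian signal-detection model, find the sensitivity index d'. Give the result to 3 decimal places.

H = 37/50 = 0.7400
FA = 4/60 = 0.0667
z(H) = 0.6433
z(FA) = -1.5008
d' = z(H) − z(FA) = 0.6433 − (-1.5008) = 2.1441

d' = 2.144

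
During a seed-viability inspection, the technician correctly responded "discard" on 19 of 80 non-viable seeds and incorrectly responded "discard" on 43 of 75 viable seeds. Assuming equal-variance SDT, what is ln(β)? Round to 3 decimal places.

ln β = -0.238

H = 19/80 = 0.2375
FA = 43/75 = 0.5733
z(H) = z(0.2375) = -0.7144
z(FA) = z(0.5733) = 0.1848
ln β = −½·[z(H)² − z(FA)²] = −0.5 × (0.5104 − 0.0342) = -0.2381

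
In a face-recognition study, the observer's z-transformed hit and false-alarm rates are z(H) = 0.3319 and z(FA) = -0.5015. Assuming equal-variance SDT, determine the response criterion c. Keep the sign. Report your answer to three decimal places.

c = 0.085

c = −½·[z(H) + z(FA)] = −½·(0.3319 + (-0.5015)) = 0.0848
c > 0: the observer has a conservative response bias.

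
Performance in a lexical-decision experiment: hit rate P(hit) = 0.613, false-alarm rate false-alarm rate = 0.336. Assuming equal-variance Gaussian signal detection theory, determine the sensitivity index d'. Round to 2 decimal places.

d' = 0.71

z(H) = z(0.613) = 0.287
z(FA) = z(0.336) = -0.423
d' = z(H) − z(FA) = 0.287 − (-0.423) = 0.710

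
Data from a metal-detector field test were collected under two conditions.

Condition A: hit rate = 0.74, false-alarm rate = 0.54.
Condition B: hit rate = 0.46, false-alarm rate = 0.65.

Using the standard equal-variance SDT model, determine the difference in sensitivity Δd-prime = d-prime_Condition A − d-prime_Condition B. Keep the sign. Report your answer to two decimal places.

Δd-prime = 1.03

Condition A: z(0.74) = 0.643, z(0.54) = 0.100, d' = 0.543
Condition B: z(0.46) = -0.100, z(0.65) = 0.385, d' = -0.485
Δd' = d'_Condition A − d'_Condition B = 0.543 − (-0.485) = 1.028
Condition A has the higher sensitivity.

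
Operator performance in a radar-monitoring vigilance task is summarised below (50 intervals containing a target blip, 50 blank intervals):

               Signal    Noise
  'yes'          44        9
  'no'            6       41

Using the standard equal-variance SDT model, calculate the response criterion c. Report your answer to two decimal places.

c = -0.13

H = 44/50 = 0.8800
FA = 9/50 = 0.1800
z(H) = z(0.8800) = 1.1750
z(FA) = z(0.1800) = -0.9154
c = −½·[z(H) + z(FA)] = −0.5 × (1.1750 + (-0.9154)) = -0.1298
c < 0: the operator has a liberal response bias.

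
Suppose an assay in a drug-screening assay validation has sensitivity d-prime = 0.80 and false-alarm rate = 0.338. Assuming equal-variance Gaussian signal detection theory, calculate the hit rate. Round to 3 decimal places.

z(false-alarm rate) = z(0.338) = -0.4179
z(H) = z(FA) + d' = -0.4179 + 0.80 = 0.3821
hit rate = Φ(0.3821) = 0.6488

hit rate = 0.649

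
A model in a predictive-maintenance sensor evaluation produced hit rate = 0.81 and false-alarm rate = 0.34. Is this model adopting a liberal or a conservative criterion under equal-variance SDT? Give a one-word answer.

z(H) = 0.878, z(FA) = -0.412
c = −½·(z(H) + z(FA)) = -0.233
c < 0 → liberal criterion (biased toward responding “yes”).

liberal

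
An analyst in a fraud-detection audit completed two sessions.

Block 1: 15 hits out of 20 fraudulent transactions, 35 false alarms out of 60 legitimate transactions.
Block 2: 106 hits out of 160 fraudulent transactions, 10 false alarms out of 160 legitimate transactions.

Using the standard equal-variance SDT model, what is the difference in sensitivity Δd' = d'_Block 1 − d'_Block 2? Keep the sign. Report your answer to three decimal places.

Block 1: z(0.7500) = 0.6745, z(0.5833) = 0.2103, d' = 0.4642
Block 2: z(0.6625) = 0.4193, z(0.0625) = -1.5341, d' = 1.9534
Δd' = d'_Block 1 − d'_Block 2 = 0.4642 − 1.9534 = -1.4892
Block 2 has the higher sensitivity.

Δd' = -1.489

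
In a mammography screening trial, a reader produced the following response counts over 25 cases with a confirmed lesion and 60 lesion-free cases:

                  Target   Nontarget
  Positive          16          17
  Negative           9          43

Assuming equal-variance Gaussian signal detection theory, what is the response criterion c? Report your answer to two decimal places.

H = 16/25 = 0.6400
FA = 17/60 = 0.2833
z(H) = 0.3585
z(FA) = -0.5731
c = −½·[z(H) + z(FA)] = −0.5 × (0.3585 + (-0.5731)) = 0.1073

c = 0.11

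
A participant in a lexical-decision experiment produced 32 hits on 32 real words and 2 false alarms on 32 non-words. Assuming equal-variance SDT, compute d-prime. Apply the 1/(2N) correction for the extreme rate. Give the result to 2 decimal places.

d-prime = 3.69

The hit rate is 32/32 = 1, so apply the 1/(2N) correction: H → 1 − 1/(2·32) = 0.98438.
z(H) = z(0.98438) = 2.154
z(FA) = z(0.06250) = -1.534
d' = 2.154 − (-1.534) = 3.688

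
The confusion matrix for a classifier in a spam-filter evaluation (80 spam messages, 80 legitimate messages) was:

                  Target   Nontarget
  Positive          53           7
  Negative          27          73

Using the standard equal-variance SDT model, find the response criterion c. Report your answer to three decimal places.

H = 53/80 = 0.6625
FA = 7/80 = 0.0875
z(H) = z(0.6625) = 0.4193
z(FA) = z(0.0875) = -1.3563
c = −½·[z(H) + z(FA)] = −0.5 × (0.4193 + (-1.3563)) = 0.4685
c > 0: the classifier has a conservative response bias.

c = 0.469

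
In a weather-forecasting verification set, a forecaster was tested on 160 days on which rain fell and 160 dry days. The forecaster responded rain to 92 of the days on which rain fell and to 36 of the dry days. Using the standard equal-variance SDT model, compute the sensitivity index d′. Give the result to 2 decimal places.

d′ = 0.94

H = 92/160 = 0.5750
FA = 36/160 = 0.2250
z(H) = 0.189
z(FA) = -0.755
d' = z(H) − z(FA) = 0.189 − (-0.755) = 0.944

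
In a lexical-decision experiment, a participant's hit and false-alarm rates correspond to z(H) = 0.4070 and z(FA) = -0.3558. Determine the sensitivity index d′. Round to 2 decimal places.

d′ = 0.76

d' = z(H) − z(FA) = 0.4070 − (-0.3558) = 0.7628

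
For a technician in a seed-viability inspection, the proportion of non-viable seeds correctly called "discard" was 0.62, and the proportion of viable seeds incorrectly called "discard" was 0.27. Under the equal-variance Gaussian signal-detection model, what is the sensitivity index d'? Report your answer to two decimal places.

d' = 0.92

Φ⁻¹(0.62) = 0.305, Φ⁻¹(0.27) = -0.613
d' = z(H) − z(FA) = 0.305 − (-0.613) = 0.918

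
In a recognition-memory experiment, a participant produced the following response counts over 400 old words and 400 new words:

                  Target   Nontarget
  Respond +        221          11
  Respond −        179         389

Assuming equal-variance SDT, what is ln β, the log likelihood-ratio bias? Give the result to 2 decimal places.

H = 221/400 = 0.5525
FA = 11/400 = 0.0275
Φ⁻¹(0.5525) = 0.132, Φ⁻¹(0.0275) = -1.919
ln β = −½·[z(H)² − z(FA)²] = −0.5 × (0.017 − 3.683) = 1.833

ln β = 1.83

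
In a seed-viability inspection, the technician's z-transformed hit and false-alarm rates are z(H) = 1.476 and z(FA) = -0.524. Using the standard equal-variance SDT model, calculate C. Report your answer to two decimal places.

C = -0.48

c = −½·[z(H) + z(FA)] = −½·(1.476 + (-0.524)) = -0.476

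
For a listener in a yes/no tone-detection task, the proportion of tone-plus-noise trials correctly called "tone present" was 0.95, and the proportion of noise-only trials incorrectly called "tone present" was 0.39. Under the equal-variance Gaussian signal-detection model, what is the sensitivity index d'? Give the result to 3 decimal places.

z(0.95) = 1.6449, z(0.39) = -0.2793
d' = z(H) − z(FA) = 1.6449 − (-0.2793) = 1.9242

d' = 1.924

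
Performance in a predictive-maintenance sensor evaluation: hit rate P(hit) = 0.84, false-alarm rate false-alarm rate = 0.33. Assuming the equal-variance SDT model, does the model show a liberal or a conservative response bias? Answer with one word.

z(H) = 0.994, z(FA) = -0.440
c = −½·(z(H) + z(FA)) = -0.277
c < 0 → liberal criterion (biased toward responding “yes”).

liberal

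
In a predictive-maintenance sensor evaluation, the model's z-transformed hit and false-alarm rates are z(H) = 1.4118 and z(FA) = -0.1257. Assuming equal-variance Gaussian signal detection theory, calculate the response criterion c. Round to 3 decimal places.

c = −½·[z(H) + z(FA)] = −½·(1.4118 + (-0.1257)) = -0.64305

c = -0.643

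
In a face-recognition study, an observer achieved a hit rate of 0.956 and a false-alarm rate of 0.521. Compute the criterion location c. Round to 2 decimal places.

c = -0.88

Φ⁻¹(H) = Φ⁻¹(0.956) = 1.706
Φ⁻¹(FA) = Φ⁻¹(0.521) = 0.053
c = −½·[z(H) + z(FA)] = −0.5 × (1.706 + 0.053) = -0.8795
c < 0: the observer has a liberal response bias.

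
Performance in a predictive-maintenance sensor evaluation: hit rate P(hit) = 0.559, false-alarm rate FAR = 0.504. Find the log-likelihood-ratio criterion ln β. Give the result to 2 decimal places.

ln β = -0.01

z(H) = z(0.559) = 0.148
z(FA) = z(0.504) = 0.010
ln β = −½·[z(H)² − z(FA)²] = −0.5 × (0.022 − 0.000) = -0.011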